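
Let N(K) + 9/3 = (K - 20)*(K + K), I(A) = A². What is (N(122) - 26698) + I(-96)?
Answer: 7403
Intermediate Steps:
N(K) = -3 + 2*K*(-20 + K) (N(K) = -3 + (K - 20)*(K + K) = -3 + (-20 + K)*(2*K) = -3 + 2*K*(-20 + K))
(N(122) - 26698) + I(-96) = ((-3 - 40*122 + 2*122²) - 26698) + (-96)² = ((-3 - 4880 + 2*14884) - 26698) + 9216 = ((-3 - 4880 + 29768) - 26698) + 9216 = (24885 - 26698) + 9216 = -1813 + 9216 = 7403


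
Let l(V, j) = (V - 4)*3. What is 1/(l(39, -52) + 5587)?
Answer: 1/5692 ≈ 0.00017569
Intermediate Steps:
l(V, j) = -12 + 3*V (l(V, j) = (-4 + V)*3 = -12 + 3*V)
1/(l(39, -52) + 5587) = 1/((-12 + 3*39) + 5587) = 1/((-12 + 117) + 5587) = 1/(105 + 5587) = 1/5692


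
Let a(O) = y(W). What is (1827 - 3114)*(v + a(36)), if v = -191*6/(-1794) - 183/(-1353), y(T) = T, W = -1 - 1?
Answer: 1487862/943 ≈ 1577.8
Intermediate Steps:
W = -2
a(O) = -2
v = 104380/134849 (v = -1146*(-1/1794) - 183*(-1/1353) = 191/299 + 61/451 = 104380/134849 ≈ 0.77405)
(1827 - 3114)*(v + a(36)) = (1827 - 3114)*(104380/134849 - 2) = -1287*(-165318/134849) = 1487862/943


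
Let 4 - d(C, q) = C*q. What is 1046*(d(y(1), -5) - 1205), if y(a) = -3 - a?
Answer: -1277166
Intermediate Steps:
d(C, q) = 4 - C*q
1046*(d(y(1), -5) - 1205) = 1046*((4 - 1*(-3 - 1*1)*(-5)) - 1205) = 1046*((4 - 1*(-3 - 1)*(-5)) - 1205) = 1046*((4 - 1*(-4)*(-5)) - 1205) = 1046*((4 - 20) - 1205) = 1046*(-16 - 1205) = 1046*(-1221) = -1277166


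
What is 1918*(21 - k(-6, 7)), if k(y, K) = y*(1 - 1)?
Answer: 40278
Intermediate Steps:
k(y, K) = 0 (k(y, K) = y*0 = 0)
1918*(21 - k(-6, 7)) = 1918*(21 - 1*0) = 1918*(21 + 0) = 1918*21 = 40278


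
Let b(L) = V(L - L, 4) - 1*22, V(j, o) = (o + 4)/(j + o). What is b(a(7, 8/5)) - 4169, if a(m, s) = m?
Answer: -4189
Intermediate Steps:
V(j, o) = (4 + o)/(j + o)
b(L) = -20 (b(L) = (4 + 4)/((L - L) + 4) - 1*22 = 8/(0 + 4) - 22 = 8/4 - 22 = (1/4)*8 - 22 = 2 - 22 = -20)
b(a(7, 8/5)) - 4169 = -20 - 4169 = -4189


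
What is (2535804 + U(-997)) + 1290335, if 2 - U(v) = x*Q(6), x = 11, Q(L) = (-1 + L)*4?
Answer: 3825921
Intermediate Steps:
Q(L) = -4 + 4*L
U(v) = -218 (U(v) = 2 - 11*(-4 + 4*6) = 2 - 11*(-4 + 24) = 2 - 11*20 = 2 - 1*220 = 2 - 220 = -218)
(2535804 + U(-997)) + 1290335 = (2535804 - 218) + 1290335 = 2535586 + 1290335 = 3825921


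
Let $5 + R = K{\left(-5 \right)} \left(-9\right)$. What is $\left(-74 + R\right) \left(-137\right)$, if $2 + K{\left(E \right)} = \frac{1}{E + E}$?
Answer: $\frac{82337}{10} \approx 8233.7$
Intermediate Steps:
$K{\left(E \right)} = -2 + \frac{1}{2 E}$ ($K{\left(E \right)} = -2 + \frac{1}{E + E} = -2 + \frac{1}{2 E}$)
$R = \frac{139}{10}$ ($R = -5 + \left(-2 + \frac{1}{2 \left(-5\right)}\right) \left(-9\right) = -5 + \left(-2 + \frac{1}{2} \left(- \frac{1}{5}\right)\right) \left(-9\right) = -5 + \left(-2 - \frac{1}{10}\right) \left(-9\right) = -5 - - \frac{189}{10} = -5 + \frac{189}{10} = \frac{139}{10} \approx 13.9$)
$\left(-74 + R\right) \left(-137\right) = \left(-74 + \frac{139}{10}\right) \left(-137\right) = \left(- \frac{601}{10}\right) \left(-137\right) = \frac{82337}{10}$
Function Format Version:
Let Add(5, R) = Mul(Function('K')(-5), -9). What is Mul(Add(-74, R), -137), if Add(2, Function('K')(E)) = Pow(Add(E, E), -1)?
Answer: Rational(82337, 10) ≈ 8233.7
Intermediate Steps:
Function('K')(E) = Add(-2, Mul(Rational(1, 2), Pow(E, -1))) (Function('K')(E) = Add(-2, Pow(Add(E, E), -1)) = Add(-2, Pow(Mul(2, E), -1)) = Add(-2, Mul(Rational(1, 2), Pow(E, -1))))
R = Rational(139, 10) (R = Add(-5, Mul(Add(-2, Mul(Rational(1, 2), Pow(-5, -1))), -9)) = Add(-5, Mul(Add(-2, Mul(Rational(1, 2), Rational(-1, 5))), -9)) = Add(-5, Mul(Add(-2, Rational(-1, 10)), -9)) = Add(-5, Mul(Rational(-21, 10), -9)) = Add(-5, Rational(189, 10)) = Rational(139, 10) ≈ 13.900)
Mul(Add(-74, R), -137) = Mul(Add(-74, Rational(139, 10)), -137) = Mul(Rational(-601, 10), -137) = Rational(82337, 10)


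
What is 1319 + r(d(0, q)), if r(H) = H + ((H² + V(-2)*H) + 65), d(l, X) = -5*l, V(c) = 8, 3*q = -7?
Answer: 1384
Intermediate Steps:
q = -7/3 (q = (⅓)*(-7) = -7/3 ≈ -2.3333)
r(H) = 65 + H² + 9*H (r(H) = H + ((H² + 8*H) + 65) = H + (65 + H² + 8*H) = 65 + H² + 9*H)
1319 + r(d(0, q)) = 1319 + (65 + (-5*0)² + 9*(-5*0)) = 1319 + (65 + 0² + 9*0) = 1319 + (65 + 0 + 0) = 1319 + 65 = 1384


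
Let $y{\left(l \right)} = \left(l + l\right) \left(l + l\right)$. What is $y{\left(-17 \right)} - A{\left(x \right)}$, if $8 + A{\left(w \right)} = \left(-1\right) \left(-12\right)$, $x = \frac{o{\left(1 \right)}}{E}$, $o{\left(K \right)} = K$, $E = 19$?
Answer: $1152$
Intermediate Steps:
$y{\left(l \right)} = 4 l^{2}$ ($y{\left(l \right)} = 2 l 2 l = 4 l^{2}$)
$x = \frac{1}{19}$ ($x = 1 \cdot \frac{1}{19} = \frac{1}{19} \approx 0.052632$)
$A{\left(w \right)} = 4$ ($A{\left(w \right)} = -8 - -12 = -8 + 12 = 4$)
$y{\left(-17 \right)} - A{\left(x \right)} = 4 \left(-17\right)^{2} - 4 = 4 \cdot 289 - 4 = 1156 - 4 = 1152$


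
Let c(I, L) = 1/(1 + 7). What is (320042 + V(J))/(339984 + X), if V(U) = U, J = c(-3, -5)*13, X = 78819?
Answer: 232759/304584 ≈ 0.76419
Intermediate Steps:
c(I, L) = ⅛ (c(I, L) = 1/8 = ⅛)
J = 13/8 (J = (⅛)*13 = 13/8 ≈ 1.6250)
(320042 + V(J))/(339984 + X) = (320042 + 13/8)/(339984 + 78819) = (2560349/8)/418803 = (2560349/8)*(1/418803) = 232759/304584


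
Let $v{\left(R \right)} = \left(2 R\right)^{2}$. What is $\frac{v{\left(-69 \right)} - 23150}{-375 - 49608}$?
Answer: $\frac{4106}{49983} \approx 0.082148$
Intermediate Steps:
$v{\left(R \right)} = 4 R^{2}$
$\frac{v{\left(-69 \right)} - 23150}{-375 - 49608} = \frac{4 \left(-69\right)^{2} - 23150}{-375 - 49608} = \frac{4 \cdot 4761 - 23150}{-49983} = \left(19044 - 23150\right) \left(- \frac{1}{49983}\right) = \left(-4106\right) \left(- \frac{1}{49983}\right) = \frac{4106}{49983}$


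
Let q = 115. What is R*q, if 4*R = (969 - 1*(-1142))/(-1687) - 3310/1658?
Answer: -130582615/1398523 ≈ -93.372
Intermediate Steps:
R = -1135501/1398523 (R = ((969 - 1*(-1142))/(-1687) - 3310/1658)/4 = ((969 + 1142)*(-1/1687) - 3310*1/1658)/4 = (2111*(-1/1687) - 1655/829)/4 = (-2111/1687 - 1655/829)/4 = (1/4)*(-4542004/1398523) = -1135501/1398523 ≈ -0.81193)
R*q = -1135501/1398523*115 = -130582615/1398523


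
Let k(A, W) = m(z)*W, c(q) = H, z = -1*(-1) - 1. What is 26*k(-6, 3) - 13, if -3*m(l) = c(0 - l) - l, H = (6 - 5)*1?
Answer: -39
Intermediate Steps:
H = 1 (H = 1*1 = 1)
z = 0 (z = 1 - 1 = 0)
c(q) = 1
m(l) = -⅓ + l/3 (m(l) = -(1 - l)/3 = -⅓ + l/3)
k(A, W) = -W/3 (k(A, W) = (-⅓ + (⅓)*0)*W = (-⅓ + 0)*W = -W/3)
26*k(-6, 3) - 13 = 26*(-⅓*3) - 13 = 26*(-1) - 13 = -26 - 13 = -39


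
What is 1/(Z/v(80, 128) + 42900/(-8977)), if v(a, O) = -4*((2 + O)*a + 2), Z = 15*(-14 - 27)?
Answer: -373515016/1779462345 ≈ -0.20990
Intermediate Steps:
Z = -615 (Z = 15*(-41) = -615)
v(a, O) = -8 - 4*a*(2 + O) (v(a, O) = -4*(a*(2 + O) + 2) = -4*(2 + a*(2 + O)) = -8 - 4*a*(2 + O))
1/(Z/v(80, 128) + 42900/(-8977)) = 1/(-615/(-8 - 8*80 - 4*128*80) + 42900/(-8977)) = 1/(-615/(-8 - 640 - 40960) + 42900*(-1/8977)) = 1/(-615/(-41608) - 42900/8977) = 1/(-615*(-1/41608) - 42900/8977) = 1/(615/41608 - 42900/8977) = 1/(-1779462345/373515016) = -373515016/1779462345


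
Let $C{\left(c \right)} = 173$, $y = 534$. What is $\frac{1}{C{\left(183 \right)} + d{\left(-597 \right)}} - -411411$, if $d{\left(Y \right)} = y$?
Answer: $\frac{290867578}{707} \approx 4.1141 \cdot 10^{5}$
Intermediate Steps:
$d{\left(Y \right)} = 534$
$\frac{1}{C{\left(183 \right)} + d{\left(-597 \right)}} - -411411 = \frac{1}{173 + 534} - -411411 = \frac{1}{707} + 411411 = \frac{290867578}{707}$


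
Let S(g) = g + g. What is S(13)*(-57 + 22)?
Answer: -910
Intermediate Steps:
S(g) = 2*g
S(13)*(-57 + 22) = (2*13)*(-57 + 22) = 26*(-35) = -910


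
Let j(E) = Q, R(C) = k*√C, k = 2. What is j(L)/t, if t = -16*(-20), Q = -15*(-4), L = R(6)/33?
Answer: 3/16 ≈ 0.18750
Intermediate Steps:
R(C) = 2*√C
L = 2*√6/33 (L = (2*√6)/33 = (2*√6)*(1/33) = 2*√6/33 ≈ 0.14845)
Q = 60
j(E) = 60
t = 320
j(L)/t = 60/320 = 60*(1/320) = 3/16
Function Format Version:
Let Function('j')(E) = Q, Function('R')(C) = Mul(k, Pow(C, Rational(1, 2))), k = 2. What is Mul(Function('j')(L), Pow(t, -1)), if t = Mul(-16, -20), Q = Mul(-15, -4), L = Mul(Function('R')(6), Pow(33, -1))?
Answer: Rational(3, 16) ≈ 0.18750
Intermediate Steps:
Function('R')(C) = Mul(2, Pow(C, Rational(1, 2)))
L = Mul(Rational(2, 33), Pow(6, Rational(1, 2))) (L = Mul(Mul(2, Pow(6, Rational(1, 2))), Pow(33, -1)) = Mul(Mul(2, Pow(6, Rational(1, 2))), Rational(1, 33)) = Mul(Rational(2, 33), Pow(6, Rational(1, 2))) ≈ 0.14845)
Q = 60
Function('j')(E) = 60
t = 320
Mul(Function('j')(L), Pow(t, -1)) = Mul(60, Pow(320, -1)) = Mul(60, Rational(1, 320)) = Rational(3, 16)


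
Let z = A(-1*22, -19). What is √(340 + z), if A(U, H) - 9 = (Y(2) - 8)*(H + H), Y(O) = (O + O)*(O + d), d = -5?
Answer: √1109 ≈ 33.302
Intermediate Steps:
Y(O) = 2*O*(-5 + O) (Y(O) = (O + O)*(O - 5) = (2*O)*(-5 + O) = 2*O*(-5 + O))
A(U, H) = 9 - 40*H (A(U, H) = 9 + (2*2*(-5 + 2) - 8)*(H + H) = 9 + (2*2*(-3) - 8)*(2*H) = 9 + (-12 - 8)*(2*H) = 9 - 40*H)
z = 769 (z = 9 - 40*(-19) = 9 + 760 = 769)
√(340 + z) = √(340 + 769) = √1109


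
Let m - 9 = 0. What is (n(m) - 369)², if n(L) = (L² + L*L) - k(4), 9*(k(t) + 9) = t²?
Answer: 3232804/81 ≈ 39911.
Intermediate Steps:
k(t) = -9 + t²/9
m = 9 (m = 9 + 0 = 9)
n(L) = 65/9 + 2*L² (n(L) = (L² + L*L) - (-9 + (⅑)*4²) = (L² + L²) - (-9 + (⅑)*16) = 2*L² - (-9 + 16/9) = 2*L² - 1*(-65/9) = 2*L² + 65/9 = 65/9 + 2*L²)
(n(m) - 369)² = ((65/9 + 2*9²) - 369)² = ((65/9 + 2*81) - 369)² = ((65/9 + 162) - 369)² = (1523/9 - 369)² = (-1798/9)² = 3232804/81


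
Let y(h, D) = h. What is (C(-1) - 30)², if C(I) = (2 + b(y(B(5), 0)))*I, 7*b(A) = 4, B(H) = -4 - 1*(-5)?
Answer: 51984/49 ≈ 1060.9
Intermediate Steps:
B(H) = 1 (B(H) = -4 + 5 = 1)
b(A) = 4/7 (b(A) = (⅐)*4 = 4/7)
C(I) = 18*I/7 (C(I) = (2 + 4/7)*I = 18*I/7)
(C(-1) - 30)² = ((18/7)*(-1) - 30)² = (-18/7 - 30)² = (-228/7)² = 51984/49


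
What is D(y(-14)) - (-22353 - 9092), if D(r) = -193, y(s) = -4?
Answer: 31252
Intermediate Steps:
D(y(-14)) - (-22353 - 9092) = -193 - (-22353 - 9092) = -193 - 1*(-31445) = -193 + 31445 = 31252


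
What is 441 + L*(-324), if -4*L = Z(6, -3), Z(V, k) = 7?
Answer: 1008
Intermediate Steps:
L = -7/4 (L = -¼*7 = -7/4 ≈ -1.7500)
441 + L*(-324) = 441 - 7/4*(-324) = 441 + 567 = 1008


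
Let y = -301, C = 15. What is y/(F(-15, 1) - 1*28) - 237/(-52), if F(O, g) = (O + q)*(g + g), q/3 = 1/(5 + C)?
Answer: 293269/30004 ≈ 9.7743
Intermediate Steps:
q = 3/20 (q = 3/(5 + 15) = 3/20 ≈ 0.15000)
F(O, g) = 2*g*(3/20 + O) (F(O, g) = (O + 3/20)*(g + g) = (3/20 + O)*(2*g) = 2*g*(3/20 + O))
y/(F(-15, 1) - 1*28) - 237/(-52) = -301/((⅒)*1*(3 + 20*(-15)) - 1*28) - 237/(-52) = -301/((⅒)*1*(3 - 300) - 28) - 237*(-1/52) = -301/((⅒)*1*(-297) - 28) + 237/52 = -301/(-297/10 - 28) + 237/52 = -301/(-577/10) + 237/52 = -301*(-10/577) + 237/52 = 3010/577 + 237/52 = 293269/30004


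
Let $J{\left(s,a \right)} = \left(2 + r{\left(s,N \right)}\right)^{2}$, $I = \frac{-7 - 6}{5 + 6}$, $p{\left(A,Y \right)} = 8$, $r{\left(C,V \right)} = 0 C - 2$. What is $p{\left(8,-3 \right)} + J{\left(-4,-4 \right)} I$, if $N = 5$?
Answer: $8$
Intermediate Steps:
$r{\left(C,V \right)} = -2$ ($r{\left(C,V \right)} = 0 - 2 = -2$)
$I = - \frac{13}{11} \approx -1.1818$
$J{\left(s,a \right)} = 0$ ($J{\left(s,a \right)} = \left(2 - 2\right)^{2} = 0^{2} = 0$)
$p{\left(8,-3 \right)} + J{\left(-4,-4 \right)} I = 8 + 0 \left(- \frac{13}{11}\right) = 8 + 0 = 8$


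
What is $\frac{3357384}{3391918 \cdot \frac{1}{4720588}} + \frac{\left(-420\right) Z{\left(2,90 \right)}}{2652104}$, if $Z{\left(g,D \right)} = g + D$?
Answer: $\frac{19752225727395366}{4227311699} \approx 4.6725 \cdot 10^{6}$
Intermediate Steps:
$Z{\left(g,D \right)} = D + g$
$\frac{3357384}{3391918 \cdot \frac{1}{4720588}} + \frac{\left(-420\right) Z{\left(2,90 \right)}}{2652104} = \frac{3357384}{3391918 \cdot \frac{1}{4720588}} + \frac{\left(-420\right) \left(90 + 2\right)}{2652104} = \frac{3357384}{3391918 \cdot \frac{1}{4720588}} + \left(-420\right) 92 \cdot \frac{1}{2652104} = \frac{3357384}{\frac{89261}{124226}} - \frac{690}{47359} = 3357384 \cdot \frac{124226}{89261} - \frac{690}{47359} = \frac{417074384784}{89261} - \frac{690}{47359} = \frac{19752225727395366}{4227311699}$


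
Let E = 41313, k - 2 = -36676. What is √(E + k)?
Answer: √4639 ≈ 68.110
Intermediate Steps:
k = -36674 (k = 2 - 36676 = -36674)
√(E + k) = √(41313 - 36674) = √4639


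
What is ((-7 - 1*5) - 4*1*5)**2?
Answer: 1024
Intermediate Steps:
((-7 - 1*5) - 4*1*5)**2 = ((-7 - 5) - 4*5)**2 = (-12 - 20)**2 = (-32)**2 = 1024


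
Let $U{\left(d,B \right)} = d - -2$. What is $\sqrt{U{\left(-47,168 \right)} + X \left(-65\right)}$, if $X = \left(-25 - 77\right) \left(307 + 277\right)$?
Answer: $25 \sqrt{6195} \approx 1967.7$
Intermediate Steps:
$U{\left(d,B \right)} = 2 + d$ ($U{\left(d,B \right)} = d + 2 = 2 + d$)
$X = -59568$ ($X = \left(-102\right) 584 = -59568$)
$\sqrt{U{\left(-47,168 \right)} + X \left(-65\right)} = \sqrt{\left(2 - 47\right) - -3871920} = \sqrt{-45 + 3871920} = \sqrt{3871875} = 25 \sqrt{6195}$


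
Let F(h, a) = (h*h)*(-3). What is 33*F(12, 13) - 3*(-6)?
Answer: -14238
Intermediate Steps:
F(h, a) = -3*h² (F(h, a) = h²*(-3) = -3*h²)
33*F(12, 13) - 3*(-6) = 33*(-3*12²) - 3*(-6) = 33*(-3*144) + 18 = 33*(-432) + 18 = -14256 + 18 = -14238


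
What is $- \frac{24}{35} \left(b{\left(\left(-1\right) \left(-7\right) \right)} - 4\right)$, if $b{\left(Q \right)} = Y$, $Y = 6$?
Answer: $- \frac{48}{35} \approx -1.3714$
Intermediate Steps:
$b{\left(Q \right)} = 6$
$- \frac{24}{35} \left(b{\left(\left(-1\right) \left(-7\right) \right)} - 4\right) = - \frac{24}{35} \left(6 - 4\right) = \left(-24\right) \frac{1}{35} \cdot 2 = \left(- \frac{24}{35}\right) 2 = - \frac{48}{35}$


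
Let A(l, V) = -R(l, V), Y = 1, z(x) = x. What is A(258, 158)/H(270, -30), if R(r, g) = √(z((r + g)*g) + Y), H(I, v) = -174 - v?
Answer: √65729/144 ≈ 1.7804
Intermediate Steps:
R(r, g) = √(1 + g*(g + r)) (R(r, g) = √((r + g)*g + 1) = √((g + r)*g + 1) = √(g*(g + r) + 1) = √(1 + g*(g + r)))
A(l, V) = -√(1 + V*(V + l))
A(258, 158)/H(270, -30) = (-√(1 + 158*(158 + 258)))/(-174 - 1*(-30)) = (-√(1 + 158*416))/(-174 + 30) = -√(1 + 65728)/(-144) = -√65729*(-1/144) = √65729/144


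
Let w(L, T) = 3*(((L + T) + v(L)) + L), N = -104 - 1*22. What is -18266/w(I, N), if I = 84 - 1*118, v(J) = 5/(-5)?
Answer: 18266/585 ≈ 31.224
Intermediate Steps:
N = -126 (N = -104 - 22 = -126)
v(J) = -1 (v(J) = 5*(-1/5) = -1)
I = -34 (I = 84 - 118 = -34)
w(L, T) = -3 + 3*T + 6*L (w(L, T) = 3*(((L + T) - 1) + L) = 3*((-1 + L + T) + L) = 3*(-1 + T + 2*L) = -3 + 3*T + 6*L)
-18266/w(I, N) = -18266/(-3 + 3*(-126) + 6*(-34)) = -18266/(-3 - 378 - 204) = -18266/(-585) = -18266*(-1/585) = 18266/585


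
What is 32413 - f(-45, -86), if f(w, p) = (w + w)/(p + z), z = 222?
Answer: 2204129/68 ≈ 32414.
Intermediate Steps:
f(w, p) = 2*w/(222 + p) (f(w, p) = (w + w)/(p + 222) = (2*w)/(222 + p) = 2*w/(222 + p))
32413 - f(-45, -86) = 32413 - 2*(-45)/(222 - 86) = 32413 - 2*(-45)/136 = 32413 - 1*(-45/68) = 32413 + 45/68 = 2204129/68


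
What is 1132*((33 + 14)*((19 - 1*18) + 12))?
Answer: 691652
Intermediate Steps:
1132*((33 + 14)*((19 - 1*18) + 12)) = 1132*(47*((19 - 18) + 12)) = 1132*(47*(1 + 12)) = 1132*(47*13) = 1132*611 = 691652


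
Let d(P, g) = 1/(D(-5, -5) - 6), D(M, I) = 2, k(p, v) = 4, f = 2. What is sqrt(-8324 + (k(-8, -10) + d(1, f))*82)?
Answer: I*sqrt(32066)/2 ≈ 89.535*I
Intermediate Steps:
d(P, g) = -1/4 (d(P, g) = 1/(2 - 6) = 1/(-4) = -1/4)
sqrt(-8324 + (k(-8, -10) + d(1, f))*82) = sqrt(-8324 + (4 - 1/4)*82) = sqrt(-8324 + (15/4)*82) = sqrt(-8324 + 615/2) = sqrt(-16033/2) = I*sqrt(32066)/2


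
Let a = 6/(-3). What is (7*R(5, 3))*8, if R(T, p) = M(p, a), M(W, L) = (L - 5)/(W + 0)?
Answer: -392/3 ≈ -130.67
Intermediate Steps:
a = -2 (a = 6*(-1/3) = -2)
M(W, L) = (-5 + L)/W
R(T, p) = -7/p (R(T, p) = (-5 - 2)/p = -7/p)
(7*R(5, 3))*8 = (7*(-7/3))*8 = -49/3*8 = -392/3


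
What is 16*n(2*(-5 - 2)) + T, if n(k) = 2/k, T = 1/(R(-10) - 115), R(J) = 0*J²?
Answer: -1847/805 ≈ -2.2944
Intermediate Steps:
R(J) = 0
T = -1/115 (T = 1/(0 - 115) = 1/(-115) = -1/115 ≈ -0.0086956)
16*n(2*(-5 - 2)) + T = 16*(2/((2*(-5 - 2)))) - 1/115 = 16*(2/((2*(-7)))) - 1/115 = 16*(2/(-14)) - 1/115 = 16*(2*(-1/14)) - 1/115 = 16*(-⅐) - 1/115 = -16/7 - 1/115 = -1847/805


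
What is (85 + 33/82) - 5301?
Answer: -427679/82 ≈ -5215.6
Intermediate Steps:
(85 + 33/82) - 5301 = 7003/82 - 5301 = -427679/82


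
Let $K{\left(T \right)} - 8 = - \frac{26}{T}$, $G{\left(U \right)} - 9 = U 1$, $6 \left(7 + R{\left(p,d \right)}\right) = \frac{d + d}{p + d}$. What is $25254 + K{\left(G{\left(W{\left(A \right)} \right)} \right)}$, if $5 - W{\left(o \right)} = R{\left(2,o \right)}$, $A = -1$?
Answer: $\frac{808345}{32} \approx 25261.0$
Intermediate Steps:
$R{\left(p,d \right)} = -7 + \frac{d}{3 \left(d + p\right)}$ ($R{\left(p,d \right)} = -7 + \frac{\left(d + d\right) \frac{1}{p + d}}{6} = -7 + \frac{2 d \frac{1}{d + p}}{6} = -7 + \frac{d}{3 \left(d + p\right)}$)
$W{\left(o \right)} = 5 - \frac{-14 - \frac{20 o}{3}}{2 + o}$ ($W{\left(o \right)} = 5 - \frac{\left(-7\right) 2 - \frac{20 o}{3}}{o + 2} = 5 - \frac{-14 - \frac{20 o}{3}}{2 + o}$)
$G{\left(U \right)} = 9 + U$ ($G{\left(U \right)} = 9 + U 1 = 9 + U$)
$K{\left(T \right)} = 8 - \frac{26}{T}$
$25254 + K{\left(G{\left(W{\left(A \right)} \right)} \right)} = 25254 + \left(8 - \frac{26}{9 + \frac{72 + 35 \left(-1\right)}{3 \left(2 - 1\right)}}\right) = 25254 + \left(8 - \frac{26}{9 + \frac{72 - 35}{3 \cdot 1}}\right) = 25254 + \left(8 - \frac{26}{9 + \frac{1}{3} \cdot 1 \cdot 37}\right) = 25254 + \left(8 - \frac{26}{9 + \frac{37}{3}}\right) = 25254 + \left(8 - \frac{26}{\frac{64}{3}}\right) = 25254 + \left(8 - \frac{39}{32}\right) = 25254 + \frac{217}{32} = \frac{808345}{32}$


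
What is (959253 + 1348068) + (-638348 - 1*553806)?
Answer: 1115167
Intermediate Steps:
(959253 + 1348068) + (-638348 - 1*553806) = 2307321 + (-638348 - 553806) = 2307321 - 1192154 = 1115167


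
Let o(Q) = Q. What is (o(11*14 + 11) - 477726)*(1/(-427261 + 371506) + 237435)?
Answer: -301049642950184/2655 ≈ -1.1339e+11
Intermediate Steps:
(o(11*14 + 11) - 477726)*(1/(-427261 + 371506) + 237435) = ((11*14 + 11) - 477726)*(1/(-427261 + 371506) + 237435) = ((154 + 11) - 477726)*(1/(-55755) + 237435) = (165 - 477726)*(-1/55755 + 237435) = -477561*13238188424/55755 = -301049642950184/2655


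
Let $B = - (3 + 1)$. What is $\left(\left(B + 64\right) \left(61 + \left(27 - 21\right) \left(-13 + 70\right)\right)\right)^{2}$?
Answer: $584672400$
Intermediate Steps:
$B = -4$ ($B = \left(-1\right) 4 = -4$)
$\left(\left(B + 64\right) \left(61 + \left(27 - 21\right) \left(-13 + 70\right)\right)\right)^{2} = \left(\left(-4 + 64\right) \left(61 + \left(27 - 21\right) \left(-13 + 70\right)\right)\right)^{2} = \left(60 \left(61 + 6 \cdot 57\right)\right)^{2} = \left(60 \left(61 + 342\right)\right)^{2} = \left(60 \cdot 403\right)^{2} = 24180^{2} = 584672400$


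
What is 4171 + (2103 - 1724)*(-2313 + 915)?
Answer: -525671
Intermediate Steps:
4171 + (2103 - 1724)*(-2313 + 915) = 4171 + 379*(-1398) = 4171 - 529842 = -525671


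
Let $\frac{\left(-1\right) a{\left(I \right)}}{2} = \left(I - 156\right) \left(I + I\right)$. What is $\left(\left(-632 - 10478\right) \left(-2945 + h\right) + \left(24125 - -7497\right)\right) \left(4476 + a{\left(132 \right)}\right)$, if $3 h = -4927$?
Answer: $874494761176$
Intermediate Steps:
$h = - \frac{4927}{3}$ ($h = \frac{1}{3} \left(-4927\right) = - \frac{4927}{3} \approx -1642.3$)
$a{\left(I \right)} = - 4 I \left(-156 + I\right)$ ($a{\left(I \right)} = - 2 \left(I - 156\right) \left(I + I\right) = - 2 \left(-156 + I\right) 2 I = - 2 \cdot 2 I \left(-156 + I\right) = - 4 I \left(-156 + I\right)$)
$\left(\left(-632 - 10478\right) \left(-2945 + h\right) + \left(24125 - -7497\right)\right) \left(4476 + a{\left(132 \right)}\right) = \left(\left(-632 - 10478\right) \left(-2945 - \frac{4927}{3}\right) + \left(24125 - -7497\right)\right) \left(4476 + 4 \cdot 132 \left(156 - 132\right)\right) = \left(\left(-11110\right) \left(- \frac{13762}{3}\right) + \left(24125 + 7497\right)\right) \left(4476 + 4 \cdot 132 \left(156 - 132\right)\right) = \left(\frac{152895820}{3} + 31622\right) \left(4476 + 4 \cdot 132 \cdot 24\right) = \frac{152990686 \left(4476 + 12672\right)}{3} = \frac{152990686}{3} \cdot 17148 = 874494761176$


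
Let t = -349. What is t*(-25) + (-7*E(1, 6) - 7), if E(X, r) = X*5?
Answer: 8683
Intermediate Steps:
E(X, r) = 5*X
t*(-25) + (-7*E(1, 6) - 7) = -349*(-25) + (-35 - 7) = 8725 + (-7*5 - 7) = 8725 + (-35 - 7) = 8725 - 42 = 8683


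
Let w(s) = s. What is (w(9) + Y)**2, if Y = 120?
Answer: 16641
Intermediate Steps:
(w(9) + Y)**2 = (9 + 120)**2 = 129**2 = 16641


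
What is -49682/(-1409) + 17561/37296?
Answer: 1877683321/52550064 ≈ 35.731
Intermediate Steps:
-49682/(-1409) + 17561/37296 = -49682*(-1/1409) + 17561*(1/37296) = 49682/1409 + 17561/37296 = 1877683321/52550064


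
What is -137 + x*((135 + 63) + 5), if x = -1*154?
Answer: -31399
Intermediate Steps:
x = -154
-137 + x*((135 + 63) + 5) = -137 - 154*((135 + 63) + 5) = -137 - 154*(198 + 5) = -137 - 154*203 = -137 - 31262 = -31399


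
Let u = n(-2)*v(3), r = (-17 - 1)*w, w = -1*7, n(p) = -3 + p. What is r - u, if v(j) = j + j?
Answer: 156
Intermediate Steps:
v(j) = 2*j
w = -7
r = 126 (r = (-17 - 1)*(-7) = -18*(-7) = 126)
u = -30 (u = (-3 - 2)*(2*3) = -5*6 = -30)
r - u = 126 - 1*(-30) = 126 + 30 = 156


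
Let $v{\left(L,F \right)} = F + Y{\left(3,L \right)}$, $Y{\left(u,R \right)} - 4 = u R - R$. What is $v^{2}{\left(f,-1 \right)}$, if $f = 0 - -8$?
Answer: $361$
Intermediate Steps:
$f = 8$ ($f = 0 + 8 = 8$)
$Y{\left(u,R \right)} = 4 - R + R u$ ($Y{\left(u,R \right)} = 4 + \left(u R - R\right) = 4 + \left(R u - R\right) = 4 + \left(- R + R u\right) = 4 - R + R u$)
$v{\left(L,F \right)} = 4 + F + 2 L$ ($v{\left(L,F \right)} = F + \left(4 - L + L 3\right) = F + \left(4 - L + 3 L\right) = F + \left(4 + 2 L\right) = 4 + F + 2 L$)
$v^{2}{\left(f,-1 \right)} = \left(4 - 1 + 2 \cdot 8\right)^{2} = \left(4 - 1 + 16\right)^{2} = 19^{2} = 361$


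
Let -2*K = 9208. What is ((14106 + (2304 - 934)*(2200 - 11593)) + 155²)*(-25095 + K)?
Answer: 381046456021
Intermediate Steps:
K = -4604 (K = -½*9208 = -4604)
((14106 + (2304 - 934)*(2200 - 11593)) + 155²)*(-25095 + K) = ((14106 + (2304 - 934)*(2200 - 11593)) + 155²)*(-25095 - 4604) = ((14106 + 1370*(-9393)) + 24025)*(-29699) = ((14106 - 12868410) + 24025)*(-29699) = (-12854304 + 24025)*(-29699) = -12830279*(-29699) = 381046456021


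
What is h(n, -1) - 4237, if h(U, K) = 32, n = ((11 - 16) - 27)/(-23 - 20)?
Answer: -4205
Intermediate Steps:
n = 32/43 (n = (-5 - 27)/(-43) = -32*(-1/43) = 32/43 ≈ 0.74419)
h(n, -1) - 4237 = 32 - 4237 = -4205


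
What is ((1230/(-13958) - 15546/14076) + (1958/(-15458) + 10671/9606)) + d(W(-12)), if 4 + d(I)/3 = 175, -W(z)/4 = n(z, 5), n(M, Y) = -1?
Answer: 51945363845301646/101299161299343 ≈ 512.79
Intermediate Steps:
W(z) = 4 (W(z) = -4*(-1) = 4)
d(I) = 513 (d(I) = -12 + 3*175 = -12 + 525 = 513)
((1230/(-13958) - 15546/14076) + (1958/(-15458) + 10671/9606)) + d(W(-12)) = ((1230/(-13958) - 15546/14076) + (1958/(-15458) + 10671/9606)) + 513 = ((1230*(-1/13958) - 15546*1/14076) + (1958*(-1/15458) + 10671*(1/9606))) + 513 = ((-615/6979 - 2591/2346) + (-979/7729 + 3557/3202)) + 513 = (-19525379/16372734 + 24357295/24748258) + 513 = -21105901261313/101299161299343 + 513 = 51945363845301646/101299161299343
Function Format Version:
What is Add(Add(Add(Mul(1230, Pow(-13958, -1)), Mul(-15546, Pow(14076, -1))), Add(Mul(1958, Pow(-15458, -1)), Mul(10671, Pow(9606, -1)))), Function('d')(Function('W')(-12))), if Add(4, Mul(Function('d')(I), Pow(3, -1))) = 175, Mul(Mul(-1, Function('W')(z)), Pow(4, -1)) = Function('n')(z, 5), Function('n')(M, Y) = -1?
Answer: Rational(51945363845301646, 101299161299343) ≈ 512.79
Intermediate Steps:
Function('W')(z) = 4 (Function('W')(z) = Mul(-4, -1) = 4)
Function('d')(I) = 513 (Function('d')(I) = Add(-12, Mul(3, 175)) = Add(-12, 525) = 513)
Add(Add(Add(Mul(1230, Pow(-13958, -1)), Mul(-15546, Pow(14076, -1))), Add(Mul(1958, Pow(-15458, -1)), Mul(10671, Pow(9606, -1)))), Function('d')(Function('W')(-12))) = Add(Add(Add(Mul(1230, Pow(-13958, -1)), Mul(-15546, Pow(14076, -1))), Add(Mul(1958, Pow(-15458, -1)), Mul(10671, Pow(9606, -1)))), 513) = Add(Add(Add(Mul(1230, Rational(-1, 13958)), Mul(-15546, Rational(1, 14076))), Add(Mul(1958, Rational(-1, 15458)), Mul(10671, Rational(1, 9606)))), 513) = Add(Add(Add(Rational(-615, 6979), Rational(-2591, 2346)), Add(Rational(-979, 7729), Rational(3557, 3202))), 513) = Add(Add(Rational(-19525379, 16372734), Rational(24357295, 24748258)), 513) = Add(Rational(-21105901261313, 101299161299343), 513) = Rational(51945363845301646, 101299161299343)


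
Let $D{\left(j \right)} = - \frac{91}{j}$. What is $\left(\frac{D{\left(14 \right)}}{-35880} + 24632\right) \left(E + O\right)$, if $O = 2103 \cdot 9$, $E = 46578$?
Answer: $\frac{593775055247}{368} \approx 1.6135 \cdot 10^{9}$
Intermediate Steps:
$O = 18927$
$\left(\frac{D{\left(14 \right)}}{-35880} + 24632\right) \left(E + O\right) = \left(\frac{\left(-91\right) \frac{1}{14}}{-35880} + 24632\right) \left(46578 + 18927\right) = \left(\left(-91\right) \frac{1}{14} \left(- \frac{1}{35880}\right) + 24632\right) 65505 = \left(\left(- \frac{13}{2}\right) \left(- \frac{1}{35880}\right) + 24632\right) 65505 = \left(\frac{1}{5520} + 24632\right) 65505 = \frac{135968641}{5520} \cdot 65505 = \frac{593775055247}{368}$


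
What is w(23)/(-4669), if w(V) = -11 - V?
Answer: 34/4669 ≈ 0.0072821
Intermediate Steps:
w(23)/(-4669) = (-11 - 1*23)/(-4669) = (-11 - 23)*(-1/4669) = -34*(-1/4669) = 34/4669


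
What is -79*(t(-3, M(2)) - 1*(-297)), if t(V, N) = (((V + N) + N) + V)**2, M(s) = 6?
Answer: -26307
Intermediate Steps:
t(V, N) = (2*N + 2*V)**2 (t(V, N) = (((N + V) + N) + V)**2 = ((V + 2*N) + V)**2 = (2*N + 2*V)**2)
-79*(t(-3, M(2)) - 1*(-297)) = -79*(4*(6 - 3)**2 - 1*(-297)) = -79*(4*3**2 + 297) = -79*(4*9 + 297) = -79*(36 + 297) = -79*333 = -26307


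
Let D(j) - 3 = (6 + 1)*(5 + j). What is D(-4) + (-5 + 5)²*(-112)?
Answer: 10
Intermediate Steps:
D(j) = 38 + 7*j (D(j) = 3 + (6 + 1)*(5 + j) = 3 + 7*(5 + j) = 3 + (35 + 7*j) = 38 + 7*j)
D(-4) + (-5 + 5)²*(-112) = (38 + 7*(-4)) + (-5 + 5)²*(-112) = (38 - 28) + 0²*(-112) = 10 + 0*(-112) = 10 + 0 = 10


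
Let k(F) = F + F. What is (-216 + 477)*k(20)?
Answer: 10440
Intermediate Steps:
k(F) = 2*F
(-216 + 477)*k(20) = (-216 + 477)*(2*20) = 261*40 = 10440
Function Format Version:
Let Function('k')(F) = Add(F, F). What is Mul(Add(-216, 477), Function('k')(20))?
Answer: 10440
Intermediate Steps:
Function('k')(F) = Mul(2, F)
Mul(Add(-216, 477), Function('k')(20)) = Mul(Add(-216, 477), Mul(2, 20)) = Mul(261, 40) = 10440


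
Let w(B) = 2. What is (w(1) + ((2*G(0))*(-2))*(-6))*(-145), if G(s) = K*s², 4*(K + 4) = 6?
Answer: -290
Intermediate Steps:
K = -5/2 (K = -4 + (¼)*6 = -4 + 3/2 = -5/2 ≈ -2.5000)
G(s) = -5*s²/2
(w(1) + ((2*G(0))*(-2))*(-6))*(-145) = (2 + ((2*(-5/2*0²))*(-2))*(-6))*(-145) = (2 + ((2*(-5/2*0))*(-2))*(-6))*(-145) = (2 + ((2*0)*(-2))*(-6))*(-145) = (2 + (0*(-2))*(-6))*(-145) = (2 + 0*(-6))*(-145) = (2 + 0)*(-145) = 2*(-145) = -290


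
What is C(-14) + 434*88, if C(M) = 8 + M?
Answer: 38186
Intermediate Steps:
C(-14) + 434*88 = (8 - 14) + 434*88 = -6 + 38192 = 38186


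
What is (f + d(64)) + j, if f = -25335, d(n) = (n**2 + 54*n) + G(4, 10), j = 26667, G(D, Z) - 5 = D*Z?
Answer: 8929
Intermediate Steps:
G(D, Z) = 5 + D*Z
d(n) = 45 + n**2 + 54*n (d(n) = (n**2 + 54*n) + (5 + 4*10) = (n**2 + 54*n) + (5 + 40) = (n**2 + 54*n) + 45 = 45 + n**2 + 54*n)
(f + d(64)) + j = (-25335 + (45 + 64**2 + 54*64)) + 26667 = (-25335 + (45 + 4096 + 3456)) + 26667 = (-25335 + 7597) + 26667 = -17738 + 26667 = 8929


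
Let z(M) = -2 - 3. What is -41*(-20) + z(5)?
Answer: 815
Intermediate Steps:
z(M) = -5
-41*(-20) + z(5) = -41*(-20) - 5 = 820 - 5 = 815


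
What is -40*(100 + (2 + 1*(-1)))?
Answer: -4040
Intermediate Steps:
-40*(100 + (2 + 1*(-1))) = -40*(100 + (2 - 1)) = -40*(100 + 1) = -40*101 = -4040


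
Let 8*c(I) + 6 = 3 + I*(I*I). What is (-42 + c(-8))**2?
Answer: 724201/64 ≈ 11316.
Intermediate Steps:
c(I) = -3/8 + I**3/8 (c(I) = -3/4 + (3 + I*(I*I))/8 = -3/4 + (3 + I*I**2)/8 = -3/4 + (3 + I**3)/8 = -3/4 + (3/8 + I**3/8) = -3/8 + I**3/8)
(-42 + c(-8))**2 = (-42 + (-3/8 + (1/8)*(-8)**3))**2 = (-42 + (-3/8 + (1/8)*(-512)))**2 = (-42 + (-3/8 - 64))**2 = (-42 - 515/8)**2 = (-851/8)**2 = 724201/64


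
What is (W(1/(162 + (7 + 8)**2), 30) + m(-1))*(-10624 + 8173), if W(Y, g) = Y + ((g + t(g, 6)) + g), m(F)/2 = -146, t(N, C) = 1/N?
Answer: 17056319/30 ≈ 5.6854e+5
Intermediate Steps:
t(N, C) = 1/N
m(F) = -292 (m(F) = 2*(-146) = -292)
W(Y, g) = Y + 1/g + 2*g (W(Y, g) = Y + ((g + 1/g) + g) = Y + (1/g + 2*g) = Y + 1/g + 2*g)
(W(1/(162 + (7 + 8)**2), 30) + m(-1))*(-10624 + 8173) = ((1/(162 + (7 + 8)**2) + 1/30 + 2*30) - 292)*(-10624 + 8173) = ((1/(162 + 15**2) + 1/30 + 60) - 292)*(-2451) = ((1/(162 + 225) + 1/30 + 60) - 292)*(-2451) = ((1/387 + 1/30 + 60) - 292)*(-2451) = (232339/3870 - 292)*(-2451) = -897701/3870*(-2451) = 17056319/30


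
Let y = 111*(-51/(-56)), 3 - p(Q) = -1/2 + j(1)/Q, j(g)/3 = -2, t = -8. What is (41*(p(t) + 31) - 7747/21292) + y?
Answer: 442504315/298088 ≈ 1484.5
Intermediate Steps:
j(g) = -6 (j(g) = 3*(-2) = -6)
p(Q) = 7/2 + 6/Q (p(Q) = 3 - (-1/2 - 6/Q) = 3 - (-1*½ - 6/Q) = 3 - (-½ - 6/Q) = 3 + (½ + 6/Q) = 7/2 + 6/Q)
y = 5661/56 (y = 111*(-51*(-1/56)) = 111*(51/56) = 5661/56 ≈ 101.09)
(41*(p(t) + 31) - 7747/21292) + y = (41*((7/2 + 6/(-8)) + 31) - 7747/21292) + 5661/56 = (41*((7/2 + 6*(-⅛)) + 31) - 7747*1/21292) + 5661/56 = (41*((7/2 - ¾) + 31) - 7747/21292) + 5661/56 = (41*(11/4 + 31) - 7747/21292) + 5661/56 = (41*(135/4) - 7747/21292) + 5661/56 = (5535/4 - 7747/21292) + 5661/56 = 14727529/10646 + 5661/56 = 442504315/298088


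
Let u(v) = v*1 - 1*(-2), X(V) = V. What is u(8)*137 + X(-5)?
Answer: 1365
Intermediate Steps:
u(v) = 2 + v (u(v) = v + 2 = 2 + v)
u(8)*137 + X(-5) = (2 + 8)*137 - 5 = 10*137 - 5 = 1370 - 5 = 1365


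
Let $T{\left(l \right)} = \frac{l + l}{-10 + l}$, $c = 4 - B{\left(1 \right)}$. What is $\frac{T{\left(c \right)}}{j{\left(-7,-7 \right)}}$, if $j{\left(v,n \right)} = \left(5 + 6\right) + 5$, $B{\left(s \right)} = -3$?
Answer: $- \frac{7}{24} \approx -0.29167$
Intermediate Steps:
$j{\left(v,n \right)} = 16$ ($j{\left(v,n \right)} = 11 + 5 = 16$)
$c = 7$ ($c = 4 - -3 = 4 + 3 = 7$)
$T{\left(l \right)} = \frac{2 l}{-10 + l}$
$\frac{T{\left(c \right)}}{j{\left(-7,-7 \right)}} = \frac{2 \cdot 7 \frac{1}{-10 + 7}}{16} = \frac{2 \cdot 7 \frac{1}{-3}}{16} = \frac{2 \cdot 7 \left(- \frac{1}{3}\right)}{16} = \frac{1}{16} \left(- \frac{14}{3}\right) = - \frac{7}{24}$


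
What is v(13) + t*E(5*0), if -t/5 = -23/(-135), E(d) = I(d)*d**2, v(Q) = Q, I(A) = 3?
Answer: 13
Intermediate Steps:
E(d) = 3*d**2
t = -23/27 (t = -(-115)/(-135) = -(-115)*(-1)/135 = -5*23/135 = -23/27 ≈ -0.85185)
v(13) + t*E(5*0) = 13 - 23*(5*0)**2/9 = 13 - 23*0**2/9 = 13 - 23*0/9 = 13 - 23/27*0 = 13 + 0 = 13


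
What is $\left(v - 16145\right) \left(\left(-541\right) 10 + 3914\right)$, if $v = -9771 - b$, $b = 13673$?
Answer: $59225144$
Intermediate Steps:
$v = -23444$ ($v = -9771 - 13673 = -23444$)
$\left(v - 16145\right) \left(\left(-541\right) 10 + 3914\right) = \left(-23444 - 16145\right) \left(\left(-541\right) 10 + 3914\right) = - 39589 \left(-5410 + 3914\right) = \left(-39589\right) \left(-1496\right) = 59225144$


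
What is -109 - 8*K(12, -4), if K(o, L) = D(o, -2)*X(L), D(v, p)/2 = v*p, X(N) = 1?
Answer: 275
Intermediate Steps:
D(v, p) = 2*p*v (D(v, p) = 2*(v*p) = 2*(p*v) = 2*p*v)
K(o, L) = -4*o (K(o, L) = (2*(-2)*o)*1 = -4*o*1 = -4*o)
-109 - 8*K(12, -4) = -109 - (-32)*12 = -109 - 8*(-48) = -109 + 384 = 275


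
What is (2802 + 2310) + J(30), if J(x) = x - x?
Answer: 5112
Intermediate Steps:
J(x) = 0
(2802 + 2310) + J(30) = (2802 + 2310) + 0 = 5112 + 0 = 5112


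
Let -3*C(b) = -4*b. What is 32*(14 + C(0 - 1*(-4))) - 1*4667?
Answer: -12145/3 ≈ -4048.3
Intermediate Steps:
C(b) = 4*b/3 (C(b) = -(-4)*b/3 = 4*b/3)
32*(14 + C(0 - 1*(-4))) - 1*4667 = 32*(14 + 4*(0 - 1*(-4))/3) - 1*4667 = 32*(14 + 4*(0 + 4)/3) - 4667 = 32*(14 + (4/3)*4) - 4667 = 32*(14 + 16/3) - 4667 = 32*(58/3) - 4667 = 1856/3 - 4667 = -12145/3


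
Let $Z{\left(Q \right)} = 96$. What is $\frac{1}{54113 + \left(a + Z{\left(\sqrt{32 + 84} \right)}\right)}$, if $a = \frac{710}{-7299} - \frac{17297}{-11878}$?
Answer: $\frac{86697522}{4699903787521} \approx 1.8447 \cdot 10^{-5}$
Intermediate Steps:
$a = \frac{117817423}{86697522}$ ($a = 710 \left(- \frac{1}{7299}\right) - - \frac{17297}{11878} = - \frac{710}{7299} + \frac{17297}{11878} = \frac{117817423}{86697522} \approx 1.3589$)
$\frac{1}{54113 + \left(a + Z{\left(\sqrt{32 + 84} \right)}\right)} = \frac{1}{54113 + \left(\frac{117817423}{86697522} + 96\right)} = \frac{1}{54113 + \frac{8440779535}{86697522}} = \frac{1}{\frac{4699903787521}{86697522}} = \frac{86697522}{4699903787521}$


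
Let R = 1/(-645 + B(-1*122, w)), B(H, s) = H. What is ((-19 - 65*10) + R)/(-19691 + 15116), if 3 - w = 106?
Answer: 513124/3509025 ≈ 0.14623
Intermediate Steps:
w = -103 (w = 3 - 1*106 = 3 - 106 = -103)
R = -1/767 (R = 1/(-645 - 1*122) = 1/(-645 - 122) = 1/(-767) = -1/767 ≈ -0.0013038)
((-19 - 65*10) + R)/(-19691 + 15116) = ((-19 - 65*10) - 1/767)/(-19691 + 15116) = ((-19 - 650) - 1/767)/(-4575) = (-669 - 1/767)*(-1/4575) = -513124/767*(-1/4575) = 513124/3509025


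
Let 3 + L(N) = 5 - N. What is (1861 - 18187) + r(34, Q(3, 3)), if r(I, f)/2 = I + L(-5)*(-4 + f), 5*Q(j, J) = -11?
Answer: -81724/5 ≈ -16345.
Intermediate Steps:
Q(j, J) = -11/5 (Q(j, J) = (1/5)*(-11) = -11/5)
L(N) = 2 - N (L(N) = -3 + (5 - N) = 2 - N)
r(I, f) = -56 + 2*I + 14*f (r(I, f) = 2*(I + (2 - 1*(-5))*(-4 + f)) = 2*(I + (2 + 5)*(-4 + f)) = 2*(I + 7*(-4 + f)) = 2*(I + (-28 + 7*f)) = 2*(-28 + I + 7*f) = -56 + 2*I + 14*f)
(1861 - 18187) + r(34, Q(3, 3)) = (1861 - 18187) + (-56 + 2*34 + 14*(-11/5)) = -16326 + (-56 + 68 - 154/5) = -16326 - 94/5 = -81724/5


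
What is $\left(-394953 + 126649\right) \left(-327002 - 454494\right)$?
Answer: $209678502784$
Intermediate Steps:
$\left(-394953 + 126649\right) \left(-327002 - 454494\right) = \left(-268304\right) \left(-781496\right) = 209678502784$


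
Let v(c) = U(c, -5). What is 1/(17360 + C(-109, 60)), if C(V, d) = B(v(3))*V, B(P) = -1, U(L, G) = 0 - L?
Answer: 1/17469 ≈ 5.7244e-5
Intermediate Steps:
U(L, G) = -L
v(c) = -c
C(V, d) = -V
1/(17360 + C(-109, 60)) = 1/(17360 - 1*(-109)) = 1/(17360 + 109) = 1/17469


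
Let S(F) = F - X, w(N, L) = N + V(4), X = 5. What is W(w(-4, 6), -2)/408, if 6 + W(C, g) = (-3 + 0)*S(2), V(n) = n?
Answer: 1/136 ≈ 0.0073529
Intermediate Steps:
w(N, L) = 4 + N (w(N, L) = N + 4 = 4 + N)
S(F) = -5 + F (S(F) = F - 1*5 = F - 5 = -5 + F)
W(C, g) = 3 (W(C, g) = -6 + (-3 + 0)*(-5 + 2) = -6 - 3*(-3) = -6 + 9 = 3)
W(w(-4, 6), -2)/408 = 3/408 = 3*(1/408) = 1/136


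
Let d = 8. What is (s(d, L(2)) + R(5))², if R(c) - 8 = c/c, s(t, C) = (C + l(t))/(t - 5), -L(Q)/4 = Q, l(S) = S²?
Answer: 6889/9 ≈ 765.44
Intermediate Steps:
L(Q) = -4*Q
s(t, C) = (C + t²)/(-5 + t) (s(t, C) = (C + t²)/(t - 5) = (C + t²)/(-5 + t))
R(c) = 9 (R(c) = 8 + c/c = 8 + 1 = 9)
(s(d, L(2)) + R(5))² = ((-4*2 + 8²)/(-5 + 8) + 9)² = ((-8 + 64)/3 + 9)² = ((⅓)*56 + 9)² = (56/3 + 9)² = (83/3)² = 6889/9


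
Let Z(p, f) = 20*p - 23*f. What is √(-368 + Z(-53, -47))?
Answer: I*√347 ≈ 18.628*I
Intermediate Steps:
Z(p, f) = -23*f + 20*p
√(-368 + Z(-53, -47)) = √(-368 + (-23*(-47) + 20*(-53))) = √(-368 + (1081 - 1060)) = √(-368 + 21) = √(-347) = I*√347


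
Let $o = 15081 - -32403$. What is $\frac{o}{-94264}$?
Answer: $- \frac{11871}{23566} \approx -0.50373$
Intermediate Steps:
$o = 47484$ ($o = 15081 + 32403 = 47484$)
$\frac{o}{-94264} = \frac{47484}{-94264} = 47484 \left(- \frac{1}{94264}\right) = - \frac{11871}{23566}$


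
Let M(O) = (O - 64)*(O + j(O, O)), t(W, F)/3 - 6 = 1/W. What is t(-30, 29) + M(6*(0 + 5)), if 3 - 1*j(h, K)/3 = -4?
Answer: -17161/10 ≈ -1716.1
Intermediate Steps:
j(h, K) = 21 (j(h, K) = 9 - 3*(-4) = 9 + 12 = 21)
t(W, F) = 18 + 3/W
M(O) = (-64 + O)*(21 + O) (M(O) = (O - 64)*(O + 21) = (-64 + O)*(21 + O))
t(-30, 29) + M(6*(0 + 5)) = (18 + 3/(-30)) + (-1344 + (6*(0 + 5))² - 258*(0 + 5)) = (18 + 3*(-1/30)) + (-1344 + (6*5)² - 258*5) = (18 - ⅒) + (-1344 + 30² - 43*30) = 179/10 + (-1344 + 900 - 1290) = 179/10 - 1734 = -17161/10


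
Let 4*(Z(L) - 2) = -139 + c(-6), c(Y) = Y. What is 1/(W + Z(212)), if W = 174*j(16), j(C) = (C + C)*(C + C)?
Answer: 4/712567 ≈ 5.6135e-6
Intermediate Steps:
j(C) = 4*C**2 (j(C) = (2*C)*(2*C) = 4*C**2)
Z(L) = -137/4 (Z(L) = 2 + (-139 - 6)/4 = 2 + (1/4)*(-145) = 2 - 145/4 = -137/4)
W = 178176 (W = 174*(4*16**2) = 174*(4*256) = 174*1024 = 178176)
1/(W + Z(212)) = 1/(178176 - 137/4) = 1/(712567/4) = 4/712567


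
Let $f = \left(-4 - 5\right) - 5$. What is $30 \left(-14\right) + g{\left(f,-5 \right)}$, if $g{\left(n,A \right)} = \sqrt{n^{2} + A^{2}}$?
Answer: $-420 + \sqrt{221} \approx -405.13$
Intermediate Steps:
$f = -14$ ($f = -9 - 5 = -14$)
$g{\left(n,A \right)} = \sqrt{A^{2} + n^{2}}$
$30 \left(-14\right) + g{\left(f,-5 \right)} = 30 \left(-14\right) + \sqrt{\left(-5\right)^{2} + \left(-14\right)^{2}} = -420 + \sqrt{25 + 196} = -420 + \sqrt{221}$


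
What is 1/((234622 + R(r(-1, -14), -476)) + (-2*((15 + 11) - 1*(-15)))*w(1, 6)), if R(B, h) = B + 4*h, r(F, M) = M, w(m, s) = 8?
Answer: 1/232048 ≈ 4.3095e-6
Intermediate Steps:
1/((234622 + R(r(-1, -14), -476)) + (-2*((15 + 11) - 1*(-15)))*w(1, 6)) = 1/((234622 + (-14 + 4*(-476))) - 2*((15 + 11) - 1*(-15))*8) = 1/((234622 + (-14 - 1904)) - 2*(26 + 15)*8) = 1/((234622 - 1918) - 2*41*8) = 1/(232704 - 82*8) = 1/(232704 - 656) = 1/232048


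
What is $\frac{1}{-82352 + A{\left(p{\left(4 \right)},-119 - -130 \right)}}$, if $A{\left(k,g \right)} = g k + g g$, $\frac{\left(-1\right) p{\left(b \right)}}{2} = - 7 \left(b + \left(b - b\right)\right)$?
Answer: $- \frac{1}{81615} \approx -1.2253 \cdot 10^{-5}$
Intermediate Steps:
$p{\left(b \right)} = 14 b$ ($p{\left(b \right)} = - 2 \left(- 7 \left(b + \left(b - b\right)\right)\right) = - 2 \left(- 7 \left(b + 0\right)\right) = - 2 \left(- 7 b\right) = 14 b$)
$A{\left(k,g \right)} = g^{2} + g k$ ($A{\left(k,g \right)} = g k + g^{2} = g^{2} + g k$)
$\frac{1}{-82352 + A{\left(p{\left(4 \right)},-119 - -130 \right)}} = \frac{1}{-82352 + \left(-119 - -130\right) \left(\left(-119 - -130\right) + 14 \cdot 4\right)} = \frac{1}{-82352 + \left(-119 + 130\right) \left(\left(-119 + 130\right) + 56\right)} = \frac{1}{-82352 + 11 \left(11 + 56\right)} = \frac{1}{-82352 + 11 \cdot 67} = \frac{1}{-82352 + 737} = \frac{1}{-81615} = - \frac{1}{81615}$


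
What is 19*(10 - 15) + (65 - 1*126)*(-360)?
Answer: 21865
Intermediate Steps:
19*(10 - 15) + (65 - 1*126)*(-360) = 19*(-5) + (65 - 126)*(-360) = -95 - 61*(-360) = -95 + 21960 = 21865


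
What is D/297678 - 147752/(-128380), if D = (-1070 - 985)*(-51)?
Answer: 4786448813/3184658470 ≈ 1.5030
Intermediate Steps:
D = 104805 (D = -2055*(-51) = 104805)
D/297678 - 147752/(-128380) = 104805/297678 - 147752/(-128380) = 104805*(1/297678) - 147752*(-1/128380) = 34935/99226 + 36938/32095 = 4786448813/3184658470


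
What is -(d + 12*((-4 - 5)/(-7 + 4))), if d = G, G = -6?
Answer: -30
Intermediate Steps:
d = -6
-(d + 12*((-4 - 5)/(-7 + 4))) = -(-6 + 12*((-4 - 5)/(-7 + 4))) = -(-6 + 12*(-9/(-3))) = -(-6 + 12*(-9*(-⅓))) = -(-6 + 12*3) = -(-6 + 36) = -1*30 = -30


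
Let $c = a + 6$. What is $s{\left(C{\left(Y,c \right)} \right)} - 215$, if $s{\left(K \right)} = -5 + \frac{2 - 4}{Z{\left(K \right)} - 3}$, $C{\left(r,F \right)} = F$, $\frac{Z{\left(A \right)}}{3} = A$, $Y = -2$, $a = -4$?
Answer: $- \frac{662}{3} \approx -220.67$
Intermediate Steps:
$c = 2$ ($c = -4 + 6 = 2$)
$Z{\left(A \right)} = 3 A$
$s{\left(K \right)} = -5 - \frac{2}{-3 + 3 K}$ ($s{\left(K \right)} = -5 + \frac{2 - 4}{3 K - 3} = -5 - \frac{2}{-3 + 3 K}$)
$s{\left(C{\left(Y,c \right)} \right)} - 215 = \frac{13 - 30}{3 \left(-1 + 2\right)} - 215 = \frac{13 - 30}{3 \cdot 1} - 215 = \frac{1}{3} \cdot 1 \left(-17\right) - 215 = - \frac{17}{3} - 215 = - \frac{662}{3}$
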